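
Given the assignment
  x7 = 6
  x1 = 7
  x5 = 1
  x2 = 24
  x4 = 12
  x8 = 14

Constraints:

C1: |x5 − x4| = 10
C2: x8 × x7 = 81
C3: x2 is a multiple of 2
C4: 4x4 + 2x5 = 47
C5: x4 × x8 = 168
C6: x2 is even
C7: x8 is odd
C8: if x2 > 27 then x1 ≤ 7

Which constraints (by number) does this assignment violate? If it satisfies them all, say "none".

Constraints 1, 2, 4, and 7 do not hold.

C1: |1 − 12| = 11, not 10 — does not hold.
C2: x8 × x7 = 14 × 6 = 84, not 81 — does not hold.
C3: 24 / 2 = 12, so 2 divides 24 — holds.
C4: 4x4 + 2x5 = 4(12) + 2(1) = 50, not 47 — does not hold.
C5: x4 × x8 = 12 × 14 = 168 — holds.
C6: x2 = 24 is even — holds.
C7: x8 = 14 is even — does not hold.
C8: x2 = 24, not > 27; antecedent false, conditional vacuously true — holds.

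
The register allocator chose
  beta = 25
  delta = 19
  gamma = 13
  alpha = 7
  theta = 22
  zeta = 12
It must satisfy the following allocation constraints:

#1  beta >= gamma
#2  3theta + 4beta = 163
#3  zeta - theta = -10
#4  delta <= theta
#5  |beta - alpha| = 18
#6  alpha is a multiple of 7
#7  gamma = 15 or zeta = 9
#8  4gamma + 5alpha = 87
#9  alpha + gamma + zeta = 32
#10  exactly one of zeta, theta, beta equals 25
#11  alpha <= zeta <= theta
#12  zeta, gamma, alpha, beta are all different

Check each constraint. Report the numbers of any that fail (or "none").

Constraints 2 and 7 do not hold.

#1 beta = 25, gamma = 13; 25 ≥ 13  holds
#2 3theta + 4beta = 3(22) + 4(25) = 166, not 163  fails
#3 zeta - theta = 12 - 22 = -10  holds
#4 delta = 19, theta = 22; 19 ≤ 22  holds
#5 |25 - 7| = 18  holds
#6 7 / 7 = 1, so 7 divides 7  holds
#7 gamma = 13 ≠ 15 and zeta = 12 ≠ 9; both disjuncts false  fails
#8 4gamma + 5alpha = 4(13) + 5(7) = 87  holds
#9 alpha + gamma + zeta = 7 + 13 + 12 = 32  holds
#10 zeta=12, theta=22, beta=25; 1 of them equals 25  holds
#11 values 7 <= 12 <= 22  holds
#12 values 12, 13, 7, 25 are pairwise distinct  holds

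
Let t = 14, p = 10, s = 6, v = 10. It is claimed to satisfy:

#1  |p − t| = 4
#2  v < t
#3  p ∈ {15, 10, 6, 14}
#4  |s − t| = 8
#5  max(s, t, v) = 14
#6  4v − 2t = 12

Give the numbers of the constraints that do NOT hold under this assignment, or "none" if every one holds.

None — every constraint holds.

#1 |10 − 14| = 4  OK
#2 v = 10, t = 14; 10 < 14  OK
#3 p = 10 is in {15, 10, 6, 14}  OK
#4 |6 − 14| = 8  OK
#5 max(6, 14, 10) = 14  OK
#6 4v − 2t = 4(10) − 2(14) = 12  OK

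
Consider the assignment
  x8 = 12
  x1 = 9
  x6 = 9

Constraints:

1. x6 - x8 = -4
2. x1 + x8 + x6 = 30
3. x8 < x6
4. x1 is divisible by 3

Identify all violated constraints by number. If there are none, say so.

Constraints 1, 3 are violated.

1. x6 - x8 = 9 - 12 = -3, not -4 — violated.
2. x1 + x8 + x6 = 9 + 12 + 9 = 30 — OK.
3. x8 = 12, x6 = 9; 12 ≥ 9 (want <) — violated.
4. 9 / 3 = 3, so 3 divides 9 — OK.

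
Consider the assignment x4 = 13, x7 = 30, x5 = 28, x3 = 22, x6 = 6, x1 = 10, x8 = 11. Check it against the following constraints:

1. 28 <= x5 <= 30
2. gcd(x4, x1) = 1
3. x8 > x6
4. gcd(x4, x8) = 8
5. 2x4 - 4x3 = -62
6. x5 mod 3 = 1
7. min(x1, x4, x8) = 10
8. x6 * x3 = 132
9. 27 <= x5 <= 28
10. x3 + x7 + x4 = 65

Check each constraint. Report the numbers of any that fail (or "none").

1. x5 = 28 lies in [28, 30]  yes
2. gcd(13, 10) = 1  yes
3. x8 = 11, x6 = 6; 11 > 6  yes
4. gcd(13, 11) = 1, not 8  no
5. 2x4 - 4x3 = 2(13) - 4(22) = -62  yes
6. 28 mod 3 = 1  yes
7. min(10, 13, 11) = 10  yes
8. x6 * x3 = 6 * 22 = 132  yes
9. x5 = 28 lies in [27, 28]  yes
10. x3 + x7 + x4 = 22 + 30 + 13 = 65  yes

No — constraint 4 is not satisfied.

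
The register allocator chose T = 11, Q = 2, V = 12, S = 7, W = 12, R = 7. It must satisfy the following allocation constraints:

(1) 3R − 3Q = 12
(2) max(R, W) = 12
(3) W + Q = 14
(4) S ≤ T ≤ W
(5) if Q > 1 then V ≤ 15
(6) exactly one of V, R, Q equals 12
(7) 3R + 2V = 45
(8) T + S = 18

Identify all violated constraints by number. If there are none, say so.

No — constraint 1 is not satisfied.

(1) 3R − 3Q = 3(7) − 3(2) = 15, not 12 — violated.
(2) max(7, 12) = 12 — satisfied.
(3) W + Q = 12 + 2 = 14 — satisfied.
(4) values 7 ≤ 11 ≤ 12 — satisfied.
(5) Q = 2 > 1, so we need V ≤ 15; V = 12 ≤ 15 — satisfied.
(6) V=12, R=7, Q=2; 1 of them equals 12 — satisfied.
(7) 3R + 2V = 3(7) + 2(12) = 45 — satisfied.
(8) T + S = 11 + 7 = 18 — satisfied.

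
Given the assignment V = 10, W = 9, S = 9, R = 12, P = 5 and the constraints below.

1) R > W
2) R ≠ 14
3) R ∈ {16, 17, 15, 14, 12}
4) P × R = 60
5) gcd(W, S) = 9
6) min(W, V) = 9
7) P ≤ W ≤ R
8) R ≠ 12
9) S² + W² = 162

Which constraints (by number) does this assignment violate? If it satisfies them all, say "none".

Violated: 8.

1) R = 12, W = 9; 12 > 9 — holds.
2) R = 12, and 12 ≠ 14 — holds.
3) R = 12 is in {16, 17, 15, 14, 12} — holds.
4) P × R = 5 × 12 = 60 — holds.
5) gcd(9, 9) = 9 — holds.
6) min(9, 10) = 9 — holds.
7) values 5 ≤ 9 ≤ 12 — holds.
8) R = 12, but 12 is required to differ — does not hold.
9) S² + W² = 9² + 9² = 81 + 81 = 162 — holds.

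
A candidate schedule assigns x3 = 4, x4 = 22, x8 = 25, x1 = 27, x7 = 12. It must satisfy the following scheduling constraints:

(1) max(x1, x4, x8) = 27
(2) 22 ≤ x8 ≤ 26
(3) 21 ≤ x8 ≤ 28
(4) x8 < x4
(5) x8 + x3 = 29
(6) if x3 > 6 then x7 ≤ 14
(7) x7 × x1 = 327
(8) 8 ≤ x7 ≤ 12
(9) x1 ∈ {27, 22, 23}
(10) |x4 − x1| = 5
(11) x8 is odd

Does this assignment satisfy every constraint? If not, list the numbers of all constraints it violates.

(1) max(27, 22, 25) = 27 — OK.
(2) x8 = 25 lies in [22, 26] — OK.
(3) x8 = 25 lies in [21, 28] — OK.
(4) x8 = 25, x4 = 22; 25 ≥ 22 (want <) — violated.
(5) x8 + x3 = 25 + 4 = 29 — OK.
(6) x3 = 4, not > 6; antecedent false, conditional vacuously true — OK.
(7) x7 × x1 = 12 × 27 = 324, not 327 — violated.
(8) x7 = 12 lies in [8, 12] — OK.
(9) x1 = 27 is in {27, 22, 23} — OK.
(10) |22 − 27| = 5 — OK.
(11) x8 = 25 is odd — OK.

No — constraints 4, 7 are not satisfied.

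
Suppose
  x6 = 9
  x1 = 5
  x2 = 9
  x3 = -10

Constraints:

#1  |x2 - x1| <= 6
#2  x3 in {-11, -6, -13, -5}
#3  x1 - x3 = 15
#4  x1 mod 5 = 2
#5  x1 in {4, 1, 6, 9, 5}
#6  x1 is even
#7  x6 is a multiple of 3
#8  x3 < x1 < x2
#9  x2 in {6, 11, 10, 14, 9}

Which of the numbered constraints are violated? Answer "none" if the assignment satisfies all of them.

#1 |9 - 5| = 4; 4 ≤ 6  yes
#2 x3 = -10 is not in {-11, -6, -13, -5}  no
#3 x1 - x3 = 5 - (-10) = 15  yes
#4 5 mod 5 = 0, not 2  no
#5 x1 = 5 is in {4, 1, 6, 9, 5}  yes
#6 x1 = 5 is odd  no
#7 9 / 3 = 3, so 3 divides 9  yes
#8 values -10 < 5 < 9  yes
#9 x2 = 9 is in {6, 11, 10, 14, 9}  yes

No — constraints 2, 4, and 6 are not satisfied.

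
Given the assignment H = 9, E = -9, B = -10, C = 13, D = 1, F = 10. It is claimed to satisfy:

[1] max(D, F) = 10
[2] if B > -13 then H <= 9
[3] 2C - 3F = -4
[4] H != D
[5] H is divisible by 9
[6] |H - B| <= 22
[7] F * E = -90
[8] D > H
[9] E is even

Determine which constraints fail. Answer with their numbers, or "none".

The assignment fails constraints 8 and 9.

[1] max(1, 10) = 10 — OK.
[2] B = -10 > -13, so we need H ≤ 9; H = 9 ≤ 9 — OK.
[3] 2C - 3F = 2(13) - 3(10) = -4 — OK.
[4] H = 9, D = 1; distinct — OK.
[5] 9 / 9 = 1, so 9 divides 9 — OK.
[6] |9 - (-10)| = 19; 19 ≤ 22 — OK.
[7] F * E = 10 * (-9) = -90 — OK.
[8] D = 1, H = 9; 1 ≤ 9 (want >) — violated.
[9] E = -9 is odd — violated.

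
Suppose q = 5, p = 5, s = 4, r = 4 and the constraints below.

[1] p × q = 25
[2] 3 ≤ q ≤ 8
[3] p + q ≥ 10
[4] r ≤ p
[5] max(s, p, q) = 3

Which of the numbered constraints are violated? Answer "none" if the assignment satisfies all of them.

Violated: 5.

[1] p × q = 5 × 5 = 25  true
[2] q = 5 lies in [3, 8]  true
[3] p + q = 5 + 5 = 10; 10 ≥ 10  true
[4] r = 4, p = 5; 4 ≤ 5  true
[5] max(4, 5, 5) = 5, not 3  false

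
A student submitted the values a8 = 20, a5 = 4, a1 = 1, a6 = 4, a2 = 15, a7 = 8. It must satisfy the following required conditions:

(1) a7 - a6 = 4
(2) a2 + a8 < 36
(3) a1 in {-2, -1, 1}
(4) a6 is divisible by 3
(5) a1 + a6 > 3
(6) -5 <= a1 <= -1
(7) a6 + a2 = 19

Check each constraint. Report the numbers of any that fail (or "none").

(1) a7 - a6 = 8 - 4 = 4 — holds.
(2) a2 + a8 = 15 + 20 = 35; 35 < 36 — holds.
(3) a1 = 1 is in {-2, -1, 1} — holds.
(4) 4 = 3*1 + 1, so 3 does not divide 4 — does not hold.
(5) a1 + a6 = 1 + 4 = 5; 5 > 3 — holds.
(6) a1 = 1 is outside [-5, -1] — does not hold.
(7) a6 + a2 = 4 + 15 = 19 — holds.

Violated: 4, 6.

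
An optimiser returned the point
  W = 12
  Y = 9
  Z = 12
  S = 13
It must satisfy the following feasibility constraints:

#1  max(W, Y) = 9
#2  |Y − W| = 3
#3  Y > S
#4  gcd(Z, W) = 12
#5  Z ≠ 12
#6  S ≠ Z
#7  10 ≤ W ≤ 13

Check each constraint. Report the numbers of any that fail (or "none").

Violated: 1, 3, and 5.

#1 max(12, 9) = 12, not 9  fails
#2 |9 − 12| = 3  holds
#3 Y = 9, S = 13; 9 ≤ 13 (want >)  fails
#4 gcd(12, 12) = 12  holds
#5 Z = 12, but 12 is required to differ  fails
#6 S = 13, Z = 12; distinct  holds
#7 W = 12 lies in [10, 13]  holds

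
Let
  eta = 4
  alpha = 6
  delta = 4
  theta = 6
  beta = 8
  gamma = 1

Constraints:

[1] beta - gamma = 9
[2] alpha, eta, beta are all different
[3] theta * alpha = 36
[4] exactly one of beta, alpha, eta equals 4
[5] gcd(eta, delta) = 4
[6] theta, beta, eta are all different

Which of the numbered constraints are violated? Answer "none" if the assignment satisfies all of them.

No — constraint 1 is not satisfied.

[1] beta - gamma = 8 - 1 = 7, not 9 — fails.
[2] values 6, 4, 8 are pairwise distinct — holds.
[3] theta * alpha = 6 * 6 = 36 — holds.
[4] beta=8, alpha=6, eta=4; 1 of them equals 4 — holds.
[5] gcd(4, 4) = 4 — holds.
[6] values 6, 8, 4 are pairwise distinct — holds.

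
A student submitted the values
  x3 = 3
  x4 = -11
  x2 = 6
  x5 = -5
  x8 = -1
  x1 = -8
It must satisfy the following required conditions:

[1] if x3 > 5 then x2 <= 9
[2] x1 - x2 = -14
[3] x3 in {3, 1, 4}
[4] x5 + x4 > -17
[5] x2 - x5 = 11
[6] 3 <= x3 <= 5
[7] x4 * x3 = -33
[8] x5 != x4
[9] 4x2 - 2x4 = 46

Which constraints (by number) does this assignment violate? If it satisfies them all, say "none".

[1] x3 = 3, not > 5; antecedent false, conditional vacuously true  ✔
[2] x1 - x2 = -8 - 6 = -14  ✔
[3] x3 = 3 is in {3, 1, 4}  ✔
[4] x5 + x4 = -5 + (-11) = -16; -16 > -17  ✔
[5] x2 - x5 = 6 - (-5) = 11  ✔
[6] x3 = 3 lies in [3, 5]  ✔
[7] x4 * x3 = -11 * 3 = -33  ✔
[8] x5 = -5, x4 = -11; distinct  ✔
[9] 4x2 - 2x4 = 4(6) - 2(-11) = 46  ✔

Yes — all constraints hold.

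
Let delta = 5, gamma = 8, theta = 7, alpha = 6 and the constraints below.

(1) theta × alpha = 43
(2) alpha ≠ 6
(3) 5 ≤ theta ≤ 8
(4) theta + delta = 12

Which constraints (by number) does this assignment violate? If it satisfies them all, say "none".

(1) theta × alpha = 7 × 6 = 42, not 43 — does not hold.
(2) alpha = 6, but 6 is required to differ — does not hold.
(3) theta = 7 lies in [5, 8] — holds.
(4) theta + delta = 7 + 5 = 12 — holds.

Constraints 1 and 2 do not hold.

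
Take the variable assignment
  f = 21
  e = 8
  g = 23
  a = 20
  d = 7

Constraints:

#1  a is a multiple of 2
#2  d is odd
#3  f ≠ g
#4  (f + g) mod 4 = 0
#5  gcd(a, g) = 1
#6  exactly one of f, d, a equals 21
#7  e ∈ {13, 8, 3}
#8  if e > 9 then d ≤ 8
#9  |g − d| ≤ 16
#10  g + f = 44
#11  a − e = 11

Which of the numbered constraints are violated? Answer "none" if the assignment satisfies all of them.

Violated: 11.

#1 20 / 2 = 10, so 2 divides 20  yes
#2 d = 7 is odd  yes
#3 f = 21, g = 23; distinct  yes
#4 f + g = 44; 44 mod 4 = 0  yes
#5 gcd(20, 23) = 1  yes
#6 f=21, d=7, a=20; 1 of them equals 21  yes
#7 e = 8 is in {13, 8, 3}  yes
#8 e = 8, not > 9; antecedent false, conditional vacuously true  yes
#9 |23 − 7| = 16; 16 ≤ 16  yes
#10 g + f = 23 + 21 = 44  yes
#11 a − e = 20 − 8 = 12, not 11  no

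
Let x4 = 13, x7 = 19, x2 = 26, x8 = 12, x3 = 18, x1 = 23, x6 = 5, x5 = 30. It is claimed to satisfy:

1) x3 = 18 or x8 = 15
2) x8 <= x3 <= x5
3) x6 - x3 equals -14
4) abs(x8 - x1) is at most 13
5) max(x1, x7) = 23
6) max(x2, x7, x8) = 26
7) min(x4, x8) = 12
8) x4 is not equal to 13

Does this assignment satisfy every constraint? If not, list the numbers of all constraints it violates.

1) x3 = 18 = 18 (first disjunct)  holds
2) values 12 <= 18 <= 30  holds
3) x6 - x3 = 5 - 18 = -13, not -14  fails
4) abs(12 - 23) = 11; 11 ≤ 13  holds
5) max(23, 19) = 23  holds
6) max(26, 19, 12) = 26  holds
7) min(13, 12) = 12  holds
8) x4 = 13, but 13 is required to differ  fails

Violated: 3 and 8.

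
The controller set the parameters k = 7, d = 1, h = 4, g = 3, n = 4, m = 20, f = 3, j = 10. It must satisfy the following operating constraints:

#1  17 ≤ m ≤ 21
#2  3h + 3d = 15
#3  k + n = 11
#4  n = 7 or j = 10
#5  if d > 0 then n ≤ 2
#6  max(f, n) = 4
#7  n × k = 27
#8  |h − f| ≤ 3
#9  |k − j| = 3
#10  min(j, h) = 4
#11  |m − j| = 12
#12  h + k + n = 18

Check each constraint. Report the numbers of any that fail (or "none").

Constraints 5, 7, 11, 12 do not hold.

#1 m = 20 lies in [17, 21] — holds.
#2 3h + 3d = 3(4) + 3(1) = 15 — holds.
#3 k + n = 7 + 4 = 11 — holds.
#4 n = 4 ≠ 7, but j = 10 = 10 (second disjunct) — holds.
#5 d = 1 > 0, so we need n ≤ 2; but n = 4 > 2 — does not hold.
#6 max(3, 4) = 4 — holds.
#7 n × k = 4 × 7 = 28, not 27 — does not hold.
#8 |4 − 3| = 1; 1 ≤ 3 — holds.
#9 |7 − 10| = 3 — holds.
#10 min(10, 4) = 4 — holds.
#11 |20 − 10| = 10, not 12 — does not hold.
#12 h + k + n = 4 + 7 + 4 = 15, not 18 — does not hold.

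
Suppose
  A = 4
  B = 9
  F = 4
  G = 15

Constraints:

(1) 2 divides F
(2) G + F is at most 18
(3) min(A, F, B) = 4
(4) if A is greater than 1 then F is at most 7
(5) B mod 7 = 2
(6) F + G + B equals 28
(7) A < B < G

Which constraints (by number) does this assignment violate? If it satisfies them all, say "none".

Constraint 2 does not hold.

(1) 4 / 2 = 2, so 2 divides 4 — holds.
(2) G + F = 15 + 4 = 19; 19 > 18, bound 18 not met — does not hold.
(3) min(4, 4, 9) = 4 — holds.
(4) A = 4 > 1, so we need F ≤ 7; F = 4 ≤ 7 — holds.
(5) 9 mod 7 = 2 — holds.
(6) F + G + B = 4 + 15 + 9 = 28 — holds.
(7) values 4 < 9 < 15 — holds.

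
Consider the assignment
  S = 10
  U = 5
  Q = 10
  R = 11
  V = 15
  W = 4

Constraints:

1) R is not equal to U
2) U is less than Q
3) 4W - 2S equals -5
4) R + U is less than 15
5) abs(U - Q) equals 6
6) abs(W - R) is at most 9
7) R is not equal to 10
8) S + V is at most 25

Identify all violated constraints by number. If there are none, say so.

Constraints 3, 4, and 5 do not hold.

1) R = 11, U = 5; distinct  ✔
2) U = 5, Q = 10; 5 < 10  ✔
3) 4W - 2S = 4(4) - 2(10) = -4, not -5  ✘
4) R + U = 11 + 5 = 16; 16 ≥ 15, bound 15 not met  ✘
5) abs(5 - 10) = 5, not 6  ✘
6) abs(4 - 11) = 7; 7 ≤ 9  ✔
7) R = 11, and 11 ≠ 10  ✔
8) S + V = 10 + 15 = 25; 25 ≤ 25  ✔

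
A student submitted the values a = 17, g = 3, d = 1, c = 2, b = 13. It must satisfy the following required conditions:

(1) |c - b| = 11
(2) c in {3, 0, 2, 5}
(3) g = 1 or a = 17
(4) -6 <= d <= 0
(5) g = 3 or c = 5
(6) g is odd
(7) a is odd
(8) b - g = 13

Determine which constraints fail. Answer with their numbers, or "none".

Constraints 4, 8 are violated.

(1) |2 - 13| = 11 — holds.
(2) c = 2 is in {3, 0, 2, 5} — holds.
(3) g = 3 ≠ 1, but a = 17 = 17 (second disjunct) — holds.
(4) d = 1 is outside [-6, 0] — fails.
(5) g = 3 = 3 (first disjunct) — holds.
(6) g = 3 is odd — holds.
(7) a = 17 is odd — holds.
(8) b - g = 13 - 3 = 10, not 13 — fails.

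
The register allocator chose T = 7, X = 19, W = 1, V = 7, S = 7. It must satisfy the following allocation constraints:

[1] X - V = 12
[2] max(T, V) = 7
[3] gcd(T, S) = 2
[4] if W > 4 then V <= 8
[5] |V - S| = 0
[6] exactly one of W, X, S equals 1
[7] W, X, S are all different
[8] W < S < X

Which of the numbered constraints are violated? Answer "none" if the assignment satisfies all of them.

Constraint 3 is violated.

[1] X - V = 19 - 7 = 12 — holds.
[2] max(7, 7) = 7 — holds.
[3] gcd(7, 7) = 7, not 2 — does not hold.
[4] W = 1, not > 4; antecedent false, conditional vacuously true — holds.
[5] |7 - 7| = 0 — holds.
[6] W=1, X=19, S=7; 1 of them equals 1 — holds.
[7] values 1, 19, 7 are pairwise distinct — holds.
[8] values 1 < 7 < 19 — holds.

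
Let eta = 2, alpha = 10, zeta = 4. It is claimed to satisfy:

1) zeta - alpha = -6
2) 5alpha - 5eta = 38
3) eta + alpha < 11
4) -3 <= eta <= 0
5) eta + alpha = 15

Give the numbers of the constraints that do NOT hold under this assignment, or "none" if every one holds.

1) zeta - alpha = 4 - 10 = -6 — satisfied.
2) 5alpha - 5eta = 5(10) - 5(2) = 40, not 38 — violated.
3) eta + alpha = 2 + 10 = 12; 12 ≥ 11, bound 11 not met — violated.
4) eta = 2 is outside [-3, 0] — violated.
5) eta + alpha = 2 + 10 = 12, not 15 — violated.

The assignment fails constraints 2, 3, 4, 5.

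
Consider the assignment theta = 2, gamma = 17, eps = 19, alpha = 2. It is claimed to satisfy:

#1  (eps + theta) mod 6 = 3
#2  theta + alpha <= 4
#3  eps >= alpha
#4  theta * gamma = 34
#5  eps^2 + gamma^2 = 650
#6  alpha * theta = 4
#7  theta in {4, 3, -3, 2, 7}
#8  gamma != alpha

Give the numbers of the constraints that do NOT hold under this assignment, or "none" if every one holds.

None — every constraint holds.

#1 eps + theta = 21; 21 mod 6 = 3 — holds.
#2 theta + alpha = 2 + 2 = 4; 4 ≤ 4 — holds.
#3 eps = 19, alpha = 2; 19 ≥ 2 — holds.
#4 theta * gamma = 2 * 17 = 34 — holds.
#5 eps^2 + gamma^2 = 19^2 + 17^2 = 361 + 289 = 650 — holds.
#6 alpha * theta = 2 * 2 = 4 — holds.
#7 theta = 2 is in {4, 3, -3, 2, 7} — holds.
#8 gamma = 17, alpha = 2; distinct — holds.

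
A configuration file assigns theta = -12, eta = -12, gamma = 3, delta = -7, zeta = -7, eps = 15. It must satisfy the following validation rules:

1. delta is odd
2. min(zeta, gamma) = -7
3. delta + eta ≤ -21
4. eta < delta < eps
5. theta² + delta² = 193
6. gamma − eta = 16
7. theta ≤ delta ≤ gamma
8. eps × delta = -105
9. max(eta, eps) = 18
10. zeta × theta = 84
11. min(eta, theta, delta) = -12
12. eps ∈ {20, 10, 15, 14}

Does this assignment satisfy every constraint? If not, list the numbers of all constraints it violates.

Constraints 3, 6, 9 are violated.

1. delta = -7 is odd — OK.
2. min(-7, 3) = -7 — OK.
3. delta + eta = -7 + (-12) = -19; -19 > -21, bound -21 not met — violated.
4. values -12 < -7 < 15 — OK.
5. theta² + delta² = (-12)² + (-7)² = 144 + 49 = 193 — OK.
6. gamma − eta = 3 − (-12) = 15, not 16 — violated.
7. values -12 ≤ -7 ≤ 3 — OK.
8. eps × delta = 15 × (-7) = -105 — OK.
9. max(-12, 15) = 15, not 18 — violated.
10. zeta × theta = -7 × (-12) = 84 — OK.
11. min(-12, -12, -7) = -12 — OK.
12. eps = 15 is in {20, 10, 15, 14} — OK.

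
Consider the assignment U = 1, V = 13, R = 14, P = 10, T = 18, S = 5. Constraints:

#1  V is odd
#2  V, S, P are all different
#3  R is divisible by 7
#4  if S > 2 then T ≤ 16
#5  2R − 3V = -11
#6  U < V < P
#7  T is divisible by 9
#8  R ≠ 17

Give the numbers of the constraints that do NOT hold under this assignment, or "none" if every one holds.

Constraints 4 and 6 are violated.

#1 V = 13 is odd — holds.
#2 values 13, 5, 10 are pairwise distinct — holds.
#3 14 / 7 = 2, so 7 divides 14 — holds.
#4 S = 5 > 2, so we need T ≤ 16; but T = 18 > 16 — fails.
#5 2R − 3V = 2(14) − 3(13) = -11 — holds.
#6 values 1, 13, 10; V = 13 is not < P = 10 — fails.
#7 18 / 9 = 2, so 9 divides 18 — holds.
#8 R = 14, and 14 ≠ 17 — holds.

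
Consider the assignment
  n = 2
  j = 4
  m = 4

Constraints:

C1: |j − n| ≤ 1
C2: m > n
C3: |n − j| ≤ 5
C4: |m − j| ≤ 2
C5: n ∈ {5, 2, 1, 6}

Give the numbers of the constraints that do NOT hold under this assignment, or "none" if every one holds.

C1: |4 − 2| = 2; 2 > 1, exceeds bound 1  FAIL
C2: m = 4, n = 2; 4 > 2  OK
C3: |2 − 4| = 2; 2 ≤ 5  OK
C4: |4 − 4| = 0; 0 ≤ 2  OK
C5: n = 2 is in {5, 2, 1, 6}  OK

The assignment fails constraint 1.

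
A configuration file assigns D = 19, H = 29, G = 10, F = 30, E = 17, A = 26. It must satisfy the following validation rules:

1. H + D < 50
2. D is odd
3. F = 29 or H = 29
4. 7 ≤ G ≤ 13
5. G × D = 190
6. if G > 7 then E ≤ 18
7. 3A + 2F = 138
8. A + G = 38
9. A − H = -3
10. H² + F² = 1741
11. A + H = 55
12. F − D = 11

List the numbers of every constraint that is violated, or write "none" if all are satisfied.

1. H + D = 29 + 19 = 48; 48 < 50  OK
2. D = 19 is odd  OK
3. F = 30 ≠ 29, but H = 29 = 29 (second disjunct)  OK
4. G = 10 lies in [7, 13]  OK
5. G × D = 10 × 19 = 190  OK
6. G = 10 > 7, so we need E ≤ 18; E = 17 ≤ 18  OK
7. 3A + 2F = 3(26) + 2(30) = 138  OK
8. A + G = 26 + 10 = 36, not 38  FAIL
9. A − H = 26 − 29 = -3  OK
10. H² + F² = 29² + 30² = 841 + 900 = 1741  OK
11. A + H = 26 + 29 = 55  OK
12. F − D = 30 − 19 = 11  OK

Constraint 8 does not hold.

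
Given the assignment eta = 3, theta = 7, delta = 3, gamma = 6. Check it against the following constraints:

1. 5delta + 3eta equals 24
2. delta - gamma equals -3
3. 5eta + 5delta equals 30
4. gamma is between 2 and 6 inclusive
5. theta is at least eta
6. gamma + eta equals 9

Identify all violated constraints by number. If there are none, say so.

1. 5delta + 3eta = 5(3) + 3(3) = 24  true
2. delta - gamma = 3 - 6 = -3  true
3. 5eta + 5delta = 5(3) + 5(3) = 30  true
4. gamma = 6 lies in [2, 6]  true
5. theta = 7, eta = 3; 7 ≥ 3  true
6. gamma + eta = 6 + 3 = 9  true

Yes — all constraints hold.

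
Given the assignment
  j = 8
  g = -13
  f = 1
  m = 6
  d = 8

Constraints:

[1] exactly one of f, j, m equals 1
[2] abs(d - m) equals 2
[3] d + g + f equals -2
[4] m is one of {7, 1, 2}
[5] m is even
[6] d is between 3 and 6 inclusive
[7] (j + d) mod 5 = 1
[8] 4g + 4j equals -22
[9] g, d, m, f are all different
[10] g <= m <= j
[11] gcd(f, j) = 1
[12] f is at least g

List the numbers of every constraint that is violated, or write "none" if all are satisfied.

[1] f=1, j=8, m=6; 1 of them equals 1 — OK.
[2] abs(8 - 6) = 2 — OK.
[3] d + g + f = 8 + (-13) + 1 = -4, not -2 — violated.
[4] m = 6 is not in {7, 1, 2} — violated.
[5] m = 6 is even — OK.
[6] d = 8 is outside [3, 6] — violated.
[7] j + d = 16; 16 mod 5 = 1 — OK.
[8] 4g + 4j = 4(-13) + 4(8) = -20, not -22 — violated.
[9] values -13, 8, 6, 1 are pairwise distinct — OK.
[10] values -13 <= 6 <= 8 — OK.
[11] gcd(1, 8) = 1 — OK.
[12] f = 1, g = -13; 1 ≥ -13 — OK.

Violated: 3, 4, 6, and 8.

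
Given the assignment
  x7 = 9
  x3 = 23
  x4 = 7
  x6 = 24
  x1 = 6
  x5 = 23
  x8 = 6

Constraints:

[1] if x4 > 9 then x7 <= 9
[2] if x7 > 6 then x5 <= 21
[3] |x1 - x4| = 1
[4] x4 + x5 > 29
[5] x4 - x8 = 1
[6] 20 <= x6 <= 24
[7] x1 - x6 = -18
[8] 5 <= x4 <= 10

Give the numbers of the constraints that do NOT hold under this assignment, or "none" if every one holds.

[1] x4 = 7, not > 9; antecedent false, conditional vacuously true  holds
[2] x7 = 9 > 6, so we need x5 ≤ 21; but x5 = 23 > 21  fails
[3] |6 - 7| = 1  holds
[4] x4 + x5 = 7 + 23 = 30; 30 > 29  holds
[5] x4 - x8 = 7 - 6 = 1  holds
[6] x6 = 24 lies in [20, 24]  holds
[7] x1 - x6 = 6 - 24 = -18  holds
[8] x4 = 7 lies in [5, 10]  holds

The assignment fails constraint 2.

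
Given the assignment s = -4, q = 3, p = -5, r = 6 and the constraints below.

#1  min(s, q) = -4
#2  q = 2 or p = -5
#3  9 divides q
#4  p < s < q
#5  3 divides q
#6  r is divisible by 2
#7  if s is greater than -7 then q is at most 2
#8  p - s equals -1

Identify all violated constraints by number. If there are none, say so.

The assignment fails constraints 3, 7.

#1 min(-4, 3) = -4  true
#2 q = 3 ≠ 2, but p = -5 = -5 (second disjunct)  true
#3 3 = 9*0 + 3, so 9 does not divide 3  false
#4 values -5 < -4 < 3  true
#5 3 / 3 = 1, so 3 divides 3  true
#6 6 / 2 = 3, so 2 divides 6  true
#7 s = -4 > -7, so we need q ≤ 2; but q = 3 > 2  false
#8 p - s = -5 - (-4) = -1  true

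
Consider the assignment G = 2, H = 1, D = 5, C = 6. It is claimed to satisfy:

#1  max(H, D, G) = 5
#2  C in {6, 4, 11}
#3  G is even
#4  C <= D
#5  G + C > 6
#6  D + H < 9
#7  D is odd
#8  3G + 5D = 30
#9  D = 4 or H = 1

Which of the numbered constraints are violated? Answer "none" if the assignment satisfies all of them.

#1 max(1, 5, 2) = 5  ✓
#2 C = 6 is in {6, 4, 11}  ✓
#3 G = 2 is even  ✓
#4 C = 6, D = 5; 6 > 5 (want ≤)  ✗
#5 G + C = 2 + 6 = 8; 8 > 6  ✓
#6 D + H = 5 + 1 = 6; 6 < 9  ✓
#7 D = 5 is odd  ✓
#8 3G + 5D = 3(2) + 5(5) = 31, not 30  ✗
#9 D = 5 ≠ 4, but H = 1 = 1 (second disjunct)  ✓

No — constraints 4 and 8 are not satisfied.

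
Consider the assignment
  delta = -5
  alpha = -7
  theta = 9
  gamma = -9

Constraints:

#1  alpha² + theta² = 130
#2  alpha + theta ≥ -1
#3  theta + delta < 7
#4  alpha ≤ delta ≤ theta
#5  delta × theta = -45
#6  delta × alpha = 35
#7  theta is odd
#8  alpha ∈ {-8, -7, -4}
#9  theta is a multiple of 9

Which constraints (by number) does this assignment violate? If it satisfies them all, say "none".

Yes — all constraints hold.

#1 alpha² + theta² = (-7)² + 9² = 49 + 81 = 130 — OK.
#2 alpha + theta = -7 + 9 = 2; 2 ≥ -1 — OK.
#3 theta + delta = 9 + (-5) = 4; 4 < 7 — OK.
#4 values -7 ≤ -5 ≤ 9 — OK.
#5 delta × theta = -5 × 9 = -45 — OK.
#6 delta × alpha = -5 × (-7) = 35 — OK.
#7 theta = 9 is odd — OK.
#8 alpha = -7 is in {-8, -7, -4} — OK.
#9 9 / 9 = 1, so 9 divides 9 — OK.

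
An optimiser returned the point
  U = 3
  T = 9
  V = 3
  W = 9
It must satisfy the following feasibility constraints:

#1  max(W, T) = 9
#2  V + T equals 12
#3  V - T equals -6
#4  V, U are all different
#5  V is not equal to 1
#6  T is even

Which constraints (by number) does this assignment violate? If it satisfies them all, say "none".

No — constraints 4, 6 are not satisfied.

#1 max(9, 9) = 9 — holds.
#2 V + T = 3 + 9 = 12 — holds.
#3 V - T = 3 - 9 = -6 — holds.
#4 V = U = 3, not all different — does not hold.
#5 V = 3, and 3 ≠ 1 — holds.
#6 T = 9 is odd — does not hold.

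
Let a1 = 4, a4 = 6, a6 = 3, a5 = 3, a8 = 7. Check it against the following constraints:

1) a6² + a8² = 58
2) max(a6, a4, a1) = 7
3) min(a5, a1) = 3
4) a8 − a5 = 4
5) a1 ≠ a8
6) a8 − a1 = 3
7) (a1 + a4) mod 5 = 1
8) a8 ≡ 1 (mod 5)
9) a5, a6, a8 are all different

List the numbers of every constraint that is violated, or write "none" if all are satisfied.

Violated: 2, 7, 8, and 9.

1) a6² + a8² = 3² + 7² = 9 + 49 = 58  true
2) max(3, 6, 4) = 6, not 7  false
3) min(3, 4) = 3  true
4) a8 − a5 = 7 − 3 = 4  true
5) a1 = 4, a8 = 7; distinct  true
6) a8 − a1 = 7 − 4 = 3  true
7) a1 + a4 = 10; 10 mod 5 = 0, not 1  false
8) 7 mod 5 = 2, not 1  false
9) a5 = a6 = 3, not all different  false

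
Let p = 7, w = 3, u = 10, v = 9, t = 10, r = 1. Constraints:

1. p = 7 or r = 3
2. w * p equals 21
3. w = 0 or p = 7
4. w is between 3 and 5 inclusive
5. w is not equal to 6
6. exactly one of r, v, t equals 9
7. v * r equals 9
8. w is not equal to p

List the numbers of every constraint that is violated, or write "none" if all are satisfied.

1. p = 7 = 7 (first disjunct) — holds.
2. w * p = 3 * 7 = 21 — holds.
3. w = 3 ≠ 0, but p = 7 = 7 (second disjunct) — holds.
4. w = 3 lies in [3, 5] — holds.
5. w = 3, and 3 ≠ 6 — holds.
6. r=1, v=9, t=10; 1 of them equals 9 — holds.
7. v * r = 9 * 1 = 9 — holds.
8. w = 3, p = 7; distinct — holds.

Yes — all constraints hold.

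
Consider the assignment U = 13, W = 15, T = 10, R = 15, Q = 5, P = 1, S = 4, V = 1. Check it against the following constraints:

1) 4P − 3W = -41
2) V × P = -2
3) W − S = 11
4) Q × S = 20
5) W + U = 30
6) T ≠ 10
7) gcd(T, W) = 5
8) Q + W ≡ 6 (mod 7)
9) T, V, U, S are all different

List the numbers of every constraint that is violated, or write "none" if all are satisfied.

1) 4P − 3W = 4(1) − 3(15) = -41 — holds.
2) V × P = 1 × 1 = 1, not -2 — does not hold.
3) W − S = 15 − 4 = 11 — holds.
4) Q × S = 5 × 4 = 20 — holds.
5) W + U = 15 + 13 = 28, not 30 — does not hold.
6) T = 10, but 10 is required to differ — does not hold.
7) gcd(10, 15) = 5 — holds.
8) Q + W = 20; 20 mod 7 = 6 — holds.
9) values 10, 1, 13, 4 are pairwise distinct — holds.

Constraints 2, 5, 6 do not hold.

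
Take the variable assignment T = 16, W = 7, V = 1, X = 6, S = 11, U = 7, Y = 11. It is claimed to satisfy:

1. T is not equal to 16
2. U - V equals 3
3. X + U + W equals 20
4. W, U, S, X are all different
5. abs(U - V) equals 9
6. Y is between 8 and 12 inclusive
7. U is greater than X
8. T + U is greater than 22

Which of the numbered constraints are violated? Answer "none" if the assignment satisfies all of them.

1. T = 16, but 16 is required to differ  false
2. U - V = 7 - 1 = 6, not 3  false
3. X + U + W = 6 + 7 + 7 = 20  true
4. W = U = 7, not all different  false
5. abs(7 - 1) = 6, not 9  false
6. Y = 11 lies in [8, 12]  true
7. U = 7, X = 6; 7 > 6  true
8. T + U = 16 + 7 = 23; 23 > 22  true

No — constraints 1, 2, 4, and 5 are not satisfied.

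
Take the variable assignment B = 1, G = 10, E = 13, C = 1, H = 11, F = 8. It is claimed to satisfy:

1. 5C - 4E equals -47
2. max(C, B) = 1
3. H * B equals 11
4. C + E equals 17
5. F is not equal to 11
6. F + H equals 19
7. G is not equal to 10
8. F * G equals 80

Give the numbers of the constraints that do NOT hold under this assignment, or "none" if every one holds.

1. 5C - 4E = 5(1) - 4(13) = -47 — holds.
2. max(1, 1) = 1 — holds.
3. H * B = 11 * 1 = 11 — holds.
4. C + E = 1 + 13 = 14, not 17 — does not hold.
5. F = 8, and 8 ≠ 11 — holds.
6. F + H = 8 + 11 = 19 — holds.
7. G = 10, but 10 is required to differ — does not hold.
8. F * G = 8 * 10 = 80 — holds.

No — constraints 4, 7 are not satisfied.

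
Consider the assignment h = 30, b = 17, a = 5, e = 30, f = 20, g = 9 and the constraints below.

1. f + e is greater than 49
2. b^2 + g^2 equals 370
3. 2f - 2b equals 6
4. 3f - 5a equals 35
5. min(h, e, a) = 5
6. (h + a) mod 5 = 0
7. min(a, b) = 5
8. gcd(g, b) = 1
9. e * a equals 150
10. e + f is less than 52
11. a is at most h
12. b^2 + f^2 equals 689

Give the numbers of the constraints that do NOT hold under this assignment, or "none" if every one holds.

1. f + e = 20 + 30 = 50; 50 > 49 — OK.
2. b^2 + g^2 = 17^2 + 9^2 = 289 + 81 = 370 — OK.
3. 2f - 2b = 2(20) - 2(17) = 6 — OK.
4. 3f - 5a = 3(20) - 5(5) = 35 — OK.
5. min(30, 30, 5) = 5 — OK.
6. h + a = 35; 35 mod 5 = 0 — OK.
7. min(5, 17) = 5 — OK.
8. gcd(9, 17) = 1 — OK.
9. e * a = 30 * 5 = 150 — OK.
10. e + f = 30 + 20 = 50; 50 < 52 — OK.
11. a = 5, h = 30; 5 ≤ 30 — OK.
12. b^2 + f^2 = 17^2 + 20^2 = 289 + 400 = 689 — OK.

All constraints are satisfied.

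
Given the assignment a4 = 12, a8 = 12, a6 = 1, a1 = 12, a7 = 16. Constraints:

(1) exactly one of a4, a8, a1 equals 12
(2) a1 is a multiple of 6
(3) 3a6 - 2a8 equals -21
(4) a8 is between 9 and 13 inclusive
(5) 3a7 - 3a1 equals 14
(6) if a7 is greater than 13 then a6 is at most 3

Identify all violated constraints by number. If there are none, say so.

(1) a4=12, a8=12, a1=12; 3 of them equal 12, not exactly one — does not hold.
(2) 12 / 6 = 2, so 6 divides 12 — holds.
(3) 3a6 - 2a8 = 3(1) - 2(12) = -21 — holds.
(4) a8 = 12 lies in [9, 13] — holds.
(5) 3a7 - 3a1 = 3(16) - 3(12) = 12, not 14 — does not hold.
(6) a7 = 16 > 13, so we need a6 ≤ 3; a6 = 1 ≤ 3 — holds.

Violated: 1 and 5.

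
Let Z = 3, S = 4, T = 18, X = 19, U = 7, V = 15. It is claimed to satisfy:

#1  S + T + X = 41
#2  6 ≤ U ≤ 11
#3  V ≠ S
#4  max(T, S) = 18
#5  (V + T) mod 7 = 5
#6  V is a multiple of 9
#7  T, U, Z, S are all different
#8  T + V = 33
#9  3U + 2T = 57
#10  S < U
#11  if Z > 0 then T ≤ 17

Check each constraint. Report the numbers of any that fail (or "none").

#1 S + T + X = 4 + 18 + 19 = 41 — satisfied.
#2 U = 7 lies in [6, 11] — satisfied.
#3 V = 15, S = 4; distinct — satisfied.
#4 max(18, 4) = 18 — satisfied.
#5 V + T = 33; 33 mod 7 = 5 — satisfied.
#6 15 = 9×1 + 6, so 9 does not divide 15 — violated.
#7 values 18, 7, 3, 4 are pairwise distinct — satisfied.
#8 T + V = 18 + 15 = 33 — satisfied.
#9 3U + 2T = 3(7) + 2(18) = 57 — satisfied.
#10 S = 4, U = 7; 4 < 7 — satisfied.
#11 Z = 3 > 0, so we need T ≤ 17; but T = 18 > 17 — violated.

The assignment fails constraints 6 and 11.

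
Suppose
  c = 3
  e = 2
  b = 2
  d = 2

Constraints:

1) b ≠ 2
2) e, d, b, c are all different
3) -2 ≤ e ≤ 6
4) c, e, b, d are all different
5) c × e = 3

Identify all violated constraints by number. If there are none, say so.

Constraints 1, 2, 4, and 5 are violated.

1) b = 2, but 2 is required to differ — violated.
2) e = d = 2, not all different — violated.
3) e = 2 lies in [-2, 6] — satisfied.
4) e = b = 2, not all different — violated.
5) c × e = 3 × 2 = 6, not 3 — violated.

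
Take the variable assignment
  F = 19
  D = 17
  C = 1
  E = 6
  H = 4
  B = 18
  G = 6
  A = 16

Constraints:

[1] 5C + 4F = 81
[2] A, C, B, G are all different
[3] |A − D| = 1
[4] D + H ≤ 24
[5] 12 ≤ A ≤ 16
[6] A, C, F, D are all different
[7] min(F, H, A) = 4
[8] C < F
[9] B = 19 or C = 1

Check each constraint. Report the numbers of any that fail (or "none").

[1] 5C + 4F = 5(1) + 4(19) = 81 — OK.
[2] values 16, 1, 18, 6 are pairwise distinct — OK.
[3] |16 − 17| = 1 — OK.
[4] D + H = 17 + 4 = 21; 21 ≤ 24 — OK.
[5] A = 16 lies in [12, 16] — OK.
[6] values 16, 1, 19, 17 are pairwise distinct — OK.
[7] min(19, 4, 16) = 4 — OK.
[8] C = 1, F = 19; 1 < 19 — OK.
[9] B = 18 ≠ 19, but C = 1 = 1 (second disjunct) — OK.

None — every constraint holds.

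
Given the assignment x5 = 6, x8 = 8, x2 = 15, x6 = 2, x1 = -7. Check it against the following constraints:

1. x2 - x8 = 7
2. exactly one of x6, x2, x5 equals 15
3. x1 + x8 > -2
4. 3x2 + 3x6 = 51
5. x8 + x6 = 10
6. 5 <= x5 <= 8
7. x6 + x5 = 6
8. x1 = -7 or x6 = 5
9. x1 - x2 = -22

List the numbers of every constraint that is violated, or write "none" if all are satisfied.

The assignment fails constraint 7.

1. x2 - x8 = 15 - 8 = 7  ✔
2. x6=2, x2=15, x5=6; 1 of them equals 15  ✔
3. x1 + x8 = -7 + 8 = 1; 1 > -2  ✔
4. 3x2 + 3x6 = 3(15) + 3(2) = 51  ✔
5. x8 + x6 = 8 + 2 = 10  ✔
6. x5 = 6 lies in [5, 8]  ✔
7. x6 + x5 = 2 + 6 = 8, not 6  ✘
8. x1 = -7 = -7 (first disjunct)  ✔
9. x1 - x2 = -7 - 15 = -22  ✔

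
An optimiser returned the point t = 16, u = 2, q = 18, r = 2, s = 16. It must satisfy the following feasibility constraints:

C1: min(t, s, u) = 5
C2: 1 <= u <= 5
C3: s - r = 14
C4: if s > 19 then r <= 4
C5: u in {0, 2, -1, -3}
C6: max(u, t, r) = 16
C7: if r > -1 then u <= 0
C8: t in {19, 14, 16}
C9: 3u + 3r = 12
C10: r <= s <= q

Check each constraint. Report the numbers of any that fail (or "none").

Constraints 1 and 7 are violated.

C1: min(16, 16, 2) = 2, not 5 — fails.
C2: u = 2 lies in [1, 5] — holds.
C3: s - r = 16 - 2 = 14 — holds.
C4: s = 16, not > 19; antecedent false, conditional vacuously true — holds.
C5: u = 2 is in {0, 2, -1, -3} — holds.
C6: max(2, 16, 2) = 16 — holds.
C7: r = 2 > -1, so we need u ≤ 0; but u = 2 > 0 — fails.
C8: t = 16 is in {19, 14, 16} — holds.
C9: 3u + 3r = 3(2) + 3(2) = 12 — holds.
C10: values 2 <= 16 <= 18 — holds.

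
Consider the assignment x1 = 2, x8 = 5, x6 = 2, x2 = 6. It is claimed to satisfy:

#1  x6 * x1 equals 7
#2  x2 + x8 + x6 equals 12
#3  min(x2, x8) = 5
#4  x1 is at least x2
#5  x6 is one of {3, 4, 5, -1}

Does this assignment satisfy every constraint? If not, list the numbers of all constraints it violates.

#1 x6 * x1 = 2 * 2 = 4, not 7 — violated.
#2 x2 + x8 + x6 = 6 + 5 + 2 = 13, not 12 — violated.
#3 min(6, 5) = 5 — OK.
#4 x1 = 2, x2 = 6; 2 < 6 (want ≥) — violated.
#5 x6 = 2 is not in {3, 4, 5, -1} — violated.

Constraints 1, 2, 4, and 5 do not hold.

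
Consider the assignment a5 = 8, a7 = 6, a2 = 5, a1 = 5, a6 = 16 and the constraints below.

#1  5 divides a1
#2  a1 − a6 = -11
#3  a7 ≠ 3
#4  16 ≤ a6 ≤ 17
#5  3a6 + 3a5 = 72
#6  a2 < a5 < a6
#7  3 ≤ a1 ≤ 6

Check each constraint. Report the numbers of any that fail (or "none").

Yes — all constraints hold.

#1 5 / 5 = 1, so 5 divides 5 — OK.
#2 a1 − a6 = 5 − 16 = -11 — OK.
#3 a7 = 6, and 6 ≠ 3 — OK.
#4 a6 = 16 lies in [16, 17] — OK.
#5 3a6 + 3a5 = 3(16) + 3(8) = 72 — OK.
#6 values 5 < 8 < 16 — OK.
#7 a1 = 5 lies in [3, 6] — OK.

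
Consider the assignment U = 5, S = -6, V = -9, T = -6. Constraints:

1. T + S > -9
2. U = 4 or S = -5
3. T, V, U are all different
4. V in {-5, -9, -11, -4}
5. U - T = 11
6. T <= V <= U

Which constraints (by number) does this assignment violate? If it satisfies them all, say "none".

Constraints 1, 2, and 6 are violated.

1. T + S = -6 + (-6) = -12; -12 ≤ -9, bound -9 not met  ✗
2. U = 5 ≠ 4 and S = -6 ≠ -5; both disjuncts false  ✗
3. values -6, -9, 5 are pairwise distinct  ✓
4. V = -9 is in {-5, -9, -11, -4}  ✓
5. U - T = 5 - (-6) = 11  ✓
6. values -6, -9, 5; T = -6 is not <= V = -9  ✗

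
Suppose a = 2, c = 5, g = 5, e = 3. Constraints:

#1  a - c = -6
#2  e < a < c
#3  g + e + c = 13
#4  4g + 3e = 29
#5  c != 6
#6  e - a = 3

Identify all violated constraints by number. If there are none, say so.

#1 a - c = 2 - 5 = -3, not -6 — violated.
#2 values 3, 2, 5; e = 3 is not < a = 2 — violated.
#3 g + e + c = 5 + 3 + 5 = 13 — OK.
#4 4g + 3e = 4(5) + 3(3) = 29 — OK.
#5 c = 5, and 5 ≠ 6 — OK.
#6 e - a = 3 - 2 = 1, not 3 — violated.

The assignment fails constraints 1, 2, and 6.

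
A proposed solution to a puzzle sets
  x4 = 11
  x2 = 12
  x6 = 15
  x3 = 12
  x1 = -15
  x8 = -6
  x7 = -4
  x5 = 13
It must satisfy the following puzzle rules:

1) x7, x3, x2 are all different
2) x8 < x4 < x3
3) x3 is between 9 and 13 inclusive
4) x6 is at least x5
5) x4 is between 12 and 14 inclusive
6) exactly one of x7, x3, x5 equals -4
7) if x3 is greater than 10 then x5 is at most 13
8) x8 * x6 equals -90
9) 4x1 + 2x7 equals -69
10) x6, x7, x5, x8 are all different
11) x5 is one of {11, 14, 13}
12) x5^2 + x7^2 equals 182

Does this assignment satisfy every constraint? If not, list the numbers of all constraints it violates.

1) x3 = x2 = 12, not all different — does not hold.
2) values -6 < 11 < 12 — holds.
3) x3 = 12 lies in [9, 13] — holds.
4) x6 = 15, x5 = 13; 15 ≥ 13 — holds.
5) x4 = 11 is outside [12, 14] — does not hold.
6) x7=-4, x3=12, x5=13; 1 of them equals -4 — holds.
7) x3 = 12 > 10, so we need x5 ≤ 13; x5 = 13 ≤ 13 — holds.
8) x8 * x6 = -6 * 15 = -90 — holds.
9) 4x1 + 2x7 = 4(-15) + 2(-4) = -68, not -69 — does not hold.
10) values 15, -4, 13, -6 are pairwise distinct — holds.
11) x5 = 13 is in {11, 14, 13} — holds.
12) x5^2 + x7^2 = 13^2 + (-4)^2 = 169 + 16 = 185, not 182 — does not hold.

No — constraints 1, 5, 9, and 12 are not satisfied.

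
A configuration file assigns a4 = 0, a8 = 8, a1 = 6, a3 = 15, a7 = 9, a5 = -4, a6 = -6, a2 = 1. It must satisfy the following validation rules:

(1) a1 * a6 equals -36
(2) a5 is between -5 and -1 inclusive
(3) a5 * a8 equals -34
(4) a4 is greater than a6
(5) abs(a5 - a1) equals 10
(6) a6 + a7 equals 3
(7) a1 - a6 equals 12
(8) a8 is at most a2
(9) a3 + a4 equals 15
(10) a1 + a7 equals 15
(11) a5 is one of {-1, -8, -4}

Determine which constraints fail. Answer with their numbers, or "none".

Constraints 3, 8 are violated.

(1) a1 * a6 = 6 * (-6) = -36 — satisfied.
(2) a5 = -4 lies in [-5, -1] — satisfied.
(3) a5 * a8 = -4 * 8 = -32, not -34 — violated.
(4) a4 = 0, a6 = -6; 0 > -6 — satisfied.
(5) abs(-4 - 6) = 10 — satisfied.
(6) a6 + a7 = -6 + 9 = 3 — satisfied.
(7) a1 - a6 = 6 - (-6) = 12 — satisfied.
(8) a8 = 8, a2 = 1; 8 > 1 (want ≤) — violated.
(9) a3 + a4 = 15 + 0 = 15 — satisfied.
(10) a1 + a7 = 6 + 9 = 15 — satisfied.
(11) a5 = -4 is in {-1, -8, -4} — satisfied.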